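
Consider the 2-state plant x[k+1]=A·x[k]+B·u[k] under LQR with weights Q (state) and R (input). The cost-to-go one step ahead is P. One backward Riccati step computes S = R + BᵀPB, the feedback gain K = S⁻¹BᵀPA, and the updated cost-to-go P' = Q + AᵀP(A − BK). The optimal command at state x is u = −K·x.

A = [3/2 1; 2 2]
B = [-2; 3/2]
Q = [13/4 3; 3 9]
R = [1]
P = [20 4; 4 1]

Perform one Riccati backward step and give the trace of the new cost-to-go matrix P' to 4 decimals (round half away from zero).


BᵀP = [-34.0000 -6.5000]
S = R + BᵀPB = [1] + [58.2500] = [59.2500]
BᵀPA = [-64.0000 -47.0000]
K = S⁻¹·BᵀPA = [-1.0802 -0.7932]
A−BK = [-0.6603 -0.5865; 3.6203 3.1899]
AᵀP(A−BK) = [3.8692 3.2321; 3.2321 2.7173]
P' = Q + AᵀP(A−BK) = [7.1192 6.2321; 6.2321 11.7173]
tr(P') = 18.8365

18.8365


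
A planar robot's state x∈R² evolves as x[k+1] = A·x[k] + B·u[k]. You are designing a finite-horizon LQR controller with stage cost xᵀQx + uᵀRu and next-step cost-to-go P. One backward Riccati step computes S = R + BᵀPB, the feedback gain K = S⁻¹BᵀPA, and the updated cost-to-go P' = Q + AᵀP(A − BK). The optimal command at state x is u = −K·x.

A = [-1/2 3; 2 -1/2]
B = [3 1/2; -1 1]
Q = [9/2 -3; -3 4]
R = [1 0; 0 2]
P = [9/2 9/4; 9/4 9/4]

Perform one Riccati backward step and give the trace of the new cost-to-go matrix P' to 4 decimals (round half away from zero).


12.1975

BᵀP = [11.2500 4.5000; 4.5000 3.3750]
S = R + BᵀPB = [1 0; 0 2] + [29.2500 10.1250; 10.1250 5.6250] = [30.2500 10.1250; 10.1250 7.6250]
BᵀPA = [3.3750 31.5000; 4.5000 11.8125]
K = S⁻¹·BᵀPA = [-0.1547 0.9410; 0.7956 0.2996]
A−BK = [-0.4336 0.0271; 1.0496 0.1414]
AᵀP(A−BK) = [2.5669 0.5383; 0.5383 1.1306]
P' = Q + AᵀP(A−BK) = [7.0669 -2.4617; -2.4617 5.1306]
tr(P') = 12.1975


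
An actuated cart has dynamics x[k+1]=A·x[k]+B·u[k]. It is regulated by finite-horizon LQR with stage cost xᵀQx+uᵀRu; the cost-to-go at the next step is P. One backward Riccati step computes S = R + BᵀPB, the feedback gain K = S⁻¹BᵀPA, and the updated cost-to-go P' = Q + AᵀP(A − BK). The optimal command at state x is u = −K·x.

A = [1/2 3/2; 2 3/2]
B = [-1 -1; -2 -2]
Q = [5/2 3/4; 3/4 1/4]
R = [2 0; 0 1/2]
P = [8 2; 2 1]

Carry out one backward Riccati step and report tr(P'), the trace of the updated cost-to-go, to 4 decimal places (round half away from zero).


BᵀP = [-12.0000 -4.0000; -12.0000 -4.0000]
S = R + BᵀPB = [2 0; 0 1/2] + [20.0000 20.0000; 20.0000 20.0000] = [22.0000 20.0000; 20.0000 20.5000]
BᵀPA = [-14.0000 -24.0000; -14.0000 -24.0000]
K = S⁻¹·BᵀPA = [-0.1373 -0.2353; -0.5490 -0.9412]
A−BK = [-0.1863 0.3235; 0.6275 -0.8529]
AᵀP(A−BK) = [0.3922 0.0294; 0.0294 1.0147]
P' = Q + AᵀP(A−BK) = [2.8922 0.7794; 0.7794 1.2647]
tr(P') = 4.1569

4.1569


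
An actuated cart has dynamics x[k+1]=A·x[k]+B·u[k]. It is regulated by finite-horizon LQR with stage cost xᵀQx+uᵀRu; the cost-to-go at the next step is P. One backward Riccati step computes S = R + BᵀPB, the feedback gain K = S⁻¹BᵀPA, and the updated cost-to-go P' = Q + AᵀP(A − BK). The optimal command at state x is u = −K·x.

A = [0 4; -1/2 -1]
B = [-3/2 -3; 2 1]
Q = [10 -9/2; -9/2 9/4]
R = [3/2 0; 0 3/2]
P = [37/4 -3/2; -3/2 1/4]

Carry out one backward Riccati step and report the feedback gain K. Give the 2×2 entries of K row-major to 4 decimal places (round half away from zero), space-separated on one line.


BᵀP = [-16.8750 2.7500; -29.2500 4.7500]
S = R + BᵀPB = [3/2 0; 0 3/2] + [30.8125 53.3750; 53.3750 92.5000] = [32.3125 53.3750; 53.3750 94.0000]
BᵀPA = [-1.3750 -70.2500; -2.3750 -121.7500]
K = S⁻¹·BᵀPA = [-0.0132 -0.5576; -0.0178 -0.9786]
A−BK = [-0.0731 0.2278; -0.4559 1.0938]
AᵀP(A−BK) = [0.0021 0.0341; 0.0341 1.9345]
P' = Q + AᵀP(A−BK) = [10.0021 -4.4659; -4.4659 4.1845]
tr(P') = 14.1866

-0.0132 -0.5576 -0.0178 -0.9786


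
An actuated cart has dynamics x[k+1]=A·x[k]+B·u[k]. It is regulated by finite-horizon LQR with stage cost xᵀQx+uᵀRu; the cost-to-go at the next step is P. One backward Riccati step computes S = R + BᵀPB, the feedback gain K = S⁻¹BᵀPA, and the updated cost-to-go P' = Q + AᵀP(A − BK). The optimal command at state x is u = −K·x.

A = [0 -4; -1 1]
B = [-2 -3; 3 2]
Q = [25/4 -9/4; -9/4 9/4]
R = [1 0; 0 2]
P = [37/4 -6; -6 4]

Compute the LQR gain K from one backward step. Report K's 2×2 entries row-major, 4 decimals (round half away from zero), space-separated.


BᵀP = [-36.5000 24.0000; -39.7500 26.0000]
S = R + BᵀPB = [1 0; 0 2] + [145.0000 157.5000; 157.5000 171.2500] = [146.0000 157.5000; 157.5000 173.2500]
BᵀPA = [-24.0000 170.0000; -26.0000 185.0000]
K = S⁻¹·BᵀPA = [-0.1290 0.6452; -0.0328 0.4813]
A−BK = [-0.3564 -1.2657; -0.5474 -1.8981]
AᵀP(A−BK) = [0.0512 -0.0020; -0.0020 1.2801]
P' = Q + AᵀP(A−BK) = [6.3012 -2.2520; -2.2520 3.5301]
tr(P') = 9.8313

-0.1290 0.6452 -0.0328 0.4813


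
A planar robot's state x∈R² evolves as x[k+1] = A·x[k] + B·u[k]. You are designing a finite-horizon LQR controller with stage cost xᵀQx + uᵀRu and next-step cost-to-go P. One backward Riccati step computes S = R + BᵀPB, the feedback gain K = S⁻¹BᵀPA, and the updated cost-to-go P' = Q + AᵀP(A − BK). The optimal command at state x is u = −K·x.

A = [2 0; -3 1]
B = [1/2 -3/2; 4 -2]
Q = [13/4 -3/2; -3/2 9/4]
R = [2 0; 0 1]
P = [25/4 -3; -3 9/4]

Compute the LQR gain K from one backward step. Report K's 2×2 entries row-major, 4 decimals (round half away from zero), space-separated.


BᵀP = [-8.8750 7.5000; -3.3750 0.0000]
S = R + BᵀPB = [2 0; 0 1] + [25.5625 -1.6875; -1.6875 5.0625] = [27.5625 -1.6875; -1.6875 6.0625]
BᵀPA = [-40.2500 7.5000; -6.7500 0.0000]
K = S⁻¹·BᵀPA = [-1.5550 0.2768; -1.5462 0.0771]
A−BK = [0.4581 -0.0228; 0.1275 0.0468]
AᵀP(A−BK) = [8.2248 -1.0876; -1.0876 0.1738]
P' = Q + AᵀP(A−BK) = [11.4748 -2.5876; -2.5876 2.4238]
tr(P') = 13.8986

-1.5550 0.2768 -1.5462 0.0771


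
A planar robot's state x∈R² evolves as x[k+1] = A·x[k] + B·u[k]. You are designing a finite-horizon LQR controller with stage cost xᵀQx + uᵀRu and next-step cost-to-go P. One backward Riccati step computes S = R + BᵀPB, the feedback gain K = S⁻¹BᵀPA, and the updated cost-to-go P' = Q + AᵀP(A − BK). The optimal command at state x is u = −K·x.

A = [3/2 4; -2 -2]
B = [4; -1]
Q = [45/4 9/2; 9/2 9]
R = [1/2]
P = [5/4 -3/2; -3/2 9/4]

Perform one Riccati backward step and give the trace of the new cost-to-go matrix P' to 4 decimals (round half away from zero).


BᵀP = [6.5000 -8.2500]
S = R + BᵀPB = [1/2] + [34.2500] = [34.7500]
BᵀPA = [26.2500 42.5000]
K = S⁻¹·BᵀPA = [0.7554 1.2230]
A−BK = [-1.5216 -0.8921; -1.2446 -0.7770]
AᵀP(A−BK) = [0.9834 0.8957; 0.8957 1.0216]
P' = Q + AᵀP(A−BK) = [12.2334 5.3957; 5.3957 10.0216]
tr(P') = 22.2549

22.2549


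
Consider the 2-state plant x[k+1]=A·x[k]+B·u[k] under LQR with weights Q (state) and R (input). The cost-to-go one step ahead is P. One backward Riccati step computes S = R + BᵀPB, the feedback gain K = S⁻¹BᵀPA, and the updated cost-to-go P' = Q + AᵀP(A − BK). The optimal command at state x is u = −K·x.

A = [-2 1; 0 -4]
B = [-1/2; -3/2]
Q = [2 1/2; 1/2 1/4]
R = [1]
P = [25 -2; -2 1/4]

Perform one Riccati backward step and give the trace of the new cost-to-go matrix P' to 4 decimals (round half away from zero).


BᵀP = [-9.5000 0.6250]
S = R + BᵀPB = [1] + [3.8125] = [4.8125]
BᵀPA = [19.0000 -12.0000]
K = S⁻¹·BᵀPA = [3.9481 -2.4935]
A−BK = [-0.0260 -0.2468; 5.9221 -7.7403]
AᵀP(A−BK) = [24.9870 -18.6234; -18.6234 15.0779]
P' = Q + AᵀP(A−BK) = [26.9870 -18.1234; -18.1234 15.3279]
tr(P') = 42.3149

42.3149


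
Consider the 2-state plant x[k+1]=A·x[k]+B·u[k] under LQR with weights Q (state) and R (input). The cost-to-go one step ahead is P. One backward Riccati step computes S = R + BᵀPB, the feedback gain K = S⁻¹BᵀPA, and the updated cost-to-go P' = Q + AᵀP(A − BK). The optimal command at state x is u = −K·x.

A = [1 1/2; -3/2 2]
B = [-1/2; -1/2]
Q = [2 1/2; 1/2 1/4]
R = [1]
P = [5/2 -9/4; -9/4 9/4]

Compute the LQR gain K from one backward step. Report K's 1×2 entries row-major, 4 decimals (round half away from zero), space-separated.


-0.1176 -0.0588

BᵀP = [-0.1250 0.0000]
S = R + BᵀPB = [1] + [0.0625] = [1.0625]
BᵀPA = [-0.1250 -0.0625]
K = S⁻¹·BᵀPA = [-0.1176 -0.0588]
A−BK = [0.9412 0.4706; -1.5588 1.9706]
AᵀP(A−BK) = [14.2978 -8.3199; -8.3199 5.1213]
P' = Q + AᵀP(A−BK) = [16.2978 -7.8199; -7.8199 5.3713]
tr(P') = 21.6691


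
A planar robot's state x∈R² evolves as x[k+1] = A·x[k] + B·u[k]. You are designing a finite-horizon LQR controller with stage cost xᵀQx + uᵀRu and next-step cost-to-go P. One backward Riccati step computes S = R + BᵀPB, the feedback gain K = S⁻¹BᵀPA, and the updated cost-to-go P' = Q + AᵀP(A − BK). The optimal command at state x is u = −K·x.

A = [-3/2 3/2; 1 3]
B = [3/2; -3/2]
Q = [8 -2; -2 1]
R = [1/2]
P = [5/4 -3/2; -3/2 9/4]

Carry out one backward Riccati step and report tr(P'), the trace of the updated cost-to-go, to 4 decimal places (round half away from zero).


BᵀP = [4.1250 -5.6250]
S = R + BᵀPB = [1/2] + [14.6250] = [15.1250]
BᵀPA = [-11.8125 -10.6875]
K = S⁻¹·BᵀPA = [-0.7810 -0.7066]
A−BK = [-0.3285 2.5599; -0.1715 1.9401]
AᵀP(A−BK) = [0.3370 0.0907; 0.0907 2.0106]
P' = Q + AᵀP(A−BK) = [8.3370 -1.9093; -1.9093 3.0106]
tr(P') = 11.3476

11.3476


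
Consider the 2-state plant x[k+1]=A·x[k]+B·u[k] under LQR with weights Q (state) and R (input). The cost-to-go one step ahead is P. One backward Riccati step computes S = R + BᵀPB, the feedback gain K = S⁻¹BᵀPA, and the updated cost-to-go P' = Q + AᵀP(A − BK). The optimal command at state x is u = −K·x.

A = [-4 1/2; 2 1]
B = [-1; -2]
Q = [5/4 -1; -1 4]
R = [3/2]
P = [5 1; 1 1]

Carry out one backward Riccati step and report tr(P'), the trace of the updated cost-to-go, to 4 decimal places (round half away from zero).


40.2069

BᵀP = [-7.0000 -3.0000]
S = R + BᵀPB = [3/2] + [13.0000] = [14.5000]
BᵀPA = [22.0000 -6.5000]
K = S⁻¹·BᵀPA = [1.5172 -0.4483]
A−BK = [-2.4828 0.0517; 5.0345 0.1034]
AᵀP(A−BK) = [34.6207 -1.1379; -1.1379 0.3362]
P' = Q + AᵀP(A−BK) = [35.8707 -2.1379; -2.1379 4.3362]
tr(P') = 40.2069


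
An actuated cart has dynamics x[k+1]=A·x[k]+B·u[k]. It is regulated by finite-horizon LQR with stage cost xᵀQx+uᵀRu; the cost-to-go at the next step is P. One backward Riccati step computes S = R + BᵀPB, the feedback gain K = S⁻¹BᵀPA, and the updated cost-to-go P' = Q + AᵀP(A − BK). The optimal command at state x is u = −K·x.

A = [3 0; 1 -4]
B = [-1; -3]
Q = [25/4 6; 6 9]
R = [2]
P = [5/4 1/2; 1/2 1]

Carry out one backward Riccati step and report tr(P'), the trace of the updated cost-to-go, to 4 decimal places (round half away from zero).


24.5943

BᵀP = [-2.7500 -3.5000]
S = R + BᵀPB = [2] + [13.2500] = [15.2500]
BᵀPA = [-11.7500 14.0000]
K = S⁻¹·BᵀPA = [-0.7705 0.9180]
A−BK = [2.2295 0.9180; -1.3115 -1.2459]
AᵀP(A−BK) = [6.1967 0.7869; 0.7869 3.1475]
P' = Q + AᵀP(A−BK) = [12.4467 6.7869; 6.7869 12.1475]
tr(P') = 24.5943


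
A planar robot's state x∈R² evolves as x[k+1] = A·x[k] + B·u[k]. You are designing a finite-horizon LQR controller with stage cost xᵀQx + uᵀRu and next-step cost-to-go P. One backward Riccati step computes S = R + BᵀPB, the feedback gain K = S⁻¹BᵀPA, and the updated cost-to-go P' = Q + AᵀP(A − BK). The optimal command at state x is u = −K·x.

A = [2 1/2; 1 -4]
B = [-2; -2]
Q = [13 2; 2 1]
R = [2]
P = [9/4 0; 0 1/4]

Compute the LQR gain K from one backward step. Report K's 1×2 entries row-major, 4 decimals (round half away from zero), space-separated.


-0.7917 -0.0208

BᵀP = [-4.5000 -0.5000]
S = R + BᵀPB = [2] + [10.0000] = [12.0000]
BᵀPA = [-9.5000 -0.2500]
K = S⁻¹·BᵀPA = [-0.7917 -0.0208]
A−BK = [0.4167 0.4583; -0.5833 -4.0417]
AᵀP(A−BK) = [1.7292 1.0521; 1.0521 4.5573]
P' = Q + AᵀP(A−BK) = [14.7292 3.0521; 3.0521 5.5573]
tr(P') = 20.2865


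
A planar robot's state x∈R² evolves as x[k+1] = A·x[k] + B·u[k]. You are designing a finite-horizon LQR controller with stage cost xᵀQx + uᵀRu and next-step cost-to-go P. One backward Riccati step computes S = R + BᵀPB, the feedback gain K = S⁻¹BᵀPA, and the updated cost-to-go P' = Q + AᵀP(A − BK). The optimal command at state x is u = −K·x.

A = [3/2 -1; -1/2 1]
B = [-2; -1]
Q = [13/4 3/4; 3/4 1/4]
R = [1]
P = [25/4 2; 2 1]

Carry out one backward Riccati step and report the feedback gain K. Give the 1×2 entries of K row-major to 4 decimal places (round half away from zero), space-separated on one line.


-0.5500 0.2714

BᵀP = [-14.5000 -5.0000]
S = R + BᵀPB = [1] + [34.0000] = [35.0000]
BᵀPA = [-19.2500 9.5000]
K = S⁻¹·BᵀPA = [-0.5500 0.2714]
A−BK = [0.4000 -0.4571; -1.0500 1.2714]
AᵀP(A−BK) = [0.7250 -0.6500; -0.6500 0.6714]
P' = Q + AᵀP(A−BK) = [3.9750 0.1000; 0.1000 0.9214]
tr(P') = 4.8964


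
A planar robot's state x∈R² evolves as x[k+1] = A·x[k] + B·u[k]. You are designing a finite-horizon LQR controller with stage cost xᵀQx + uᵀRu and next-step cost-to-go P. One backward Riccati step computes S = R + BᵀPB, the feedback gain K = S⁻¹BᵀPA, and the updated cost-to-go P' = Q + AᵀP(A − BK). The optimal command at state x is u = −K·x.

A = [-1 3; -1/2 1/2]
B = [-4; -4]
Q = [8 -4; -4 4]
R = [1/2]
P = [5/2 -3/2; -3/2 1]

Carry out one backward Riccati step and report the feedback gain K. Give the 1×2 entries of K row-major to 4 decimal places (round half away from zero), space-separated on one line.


BᵀP = [-4.0000 2.0000]
S = R + BᵀPB = [1/2] + [8.0000] = [8.5000]
BᵀPA = [3.0000 -11.0000]
K = S⁻¹·BᵀPA = [0.3529 -1.2941]
A−BK = [0.4118 -2.1765; 0.9118 -4.6765]
AᵀP(A−BK) = [0.1912 -0.8676; -0.8676 4.0147]
P' = Q + AᵀP(A−BK) = [8.1912 -4.8676; -4.8676 8.0147]
tr(P') = 16.2059

0.3529 -1.2941


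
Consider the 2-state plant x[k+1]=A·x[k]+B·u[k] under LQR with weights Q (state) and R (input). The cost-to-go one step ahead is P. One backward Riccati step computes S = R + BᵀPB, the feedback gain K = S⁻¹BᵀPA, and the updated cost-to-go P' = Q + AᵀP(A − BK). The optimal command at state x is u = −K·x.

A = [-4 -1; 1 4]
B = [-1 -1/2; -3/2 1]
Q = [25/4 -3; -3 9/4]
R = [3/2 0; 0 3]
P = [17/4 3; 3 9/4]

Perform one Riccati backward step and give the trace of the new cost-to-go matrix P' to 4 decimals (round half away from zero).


BᵀP = [-8.7500 -6.3750; 0.8750 0.7500]
S = R + BᵀPB = [3/2 0; 0 3] + [18.3125 -2.0000; -2.0000 0.3125] = [19.8125 -2.0000; -2.0000 3.3125]
BᵀPA = [28.6250 -16.7500; -2.7500 2.1250]
K = S⁻¹·BᵀPA = [1.4493 -0.8313; 0.0449 0.1396]
A−BK = [-2.5282 -1.7616; 3.1291 2.6134]
AᵀP(A−BK) = [4.8865 -0.8192; -0.8192 2.0285]
P' = Q + AᵀP(A−BK) = [11.1365 -3.8192; -3.8192 4.2785]
tr(P') = 15.4150

15.4150


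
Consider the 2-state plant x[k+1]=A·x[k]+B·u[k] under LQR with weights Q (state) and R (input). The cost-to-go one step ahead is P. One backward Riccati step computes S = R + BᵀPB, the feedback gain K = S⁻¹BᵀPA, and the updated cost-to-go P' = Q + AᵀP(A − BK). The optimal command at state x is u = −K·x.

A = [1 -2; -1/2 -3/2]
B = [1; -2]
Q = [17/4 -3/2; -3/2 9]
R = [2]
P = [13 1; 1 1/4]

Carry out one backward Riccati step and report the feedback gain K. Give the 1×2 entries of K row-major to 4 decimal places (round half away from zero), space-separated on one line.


BᵀP = [11.0000 0.5000]
S = R + BᵀPB = [2] + [10.0000] = [12.0000]
BᵀPA = [10.7500 -22.7500]
K = S⁻¹·BᵀPA = [0.8958 -1.8958]
A−BK = [0.1042 -0.1042; 1.2917 -5.2917]
AᵀP(A−BK) = [2.4323 -5.9323; -5.9323 15.4323]
P' = Q + AᵀP(A−BK) = [6.6823 -7.4323; -7.4323 24.4323]
tr(P') = 31.1146

0.8958 -1.8958


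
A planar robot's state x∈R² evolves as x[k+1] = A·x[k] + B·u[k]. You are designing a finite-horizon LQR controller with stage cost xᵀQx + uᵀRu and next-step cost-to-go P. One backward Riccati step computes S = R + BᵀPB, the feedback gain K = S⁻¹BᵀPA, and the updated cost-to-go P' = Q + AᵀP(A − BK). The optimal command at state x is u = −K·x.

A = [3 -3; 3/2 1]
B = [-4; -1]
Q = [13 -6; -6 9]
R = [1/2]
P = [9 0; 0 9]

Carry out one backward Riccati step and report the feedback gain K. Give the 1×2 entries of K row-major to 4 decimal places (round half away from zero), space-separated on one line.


BᵀP = [-36.0000 -9.0000]
S = R + BᵀPB = [1/2] + [153.0000] = [153.5000]
BᵀPA = [-121.5000 99.0000]
K = S⁻¹·BᵀPA = [-0.7915 0.6450]
A−BK = [-0.1661 -0.4202; 0.7085 1.6450]
AᵀP(A−BK) = [5.0790 10.8616; 10.8616 26.1498]
P' = Q + AᵀP(A−BK) = [18.0790 4.8616; 4.8616 35.1498]
tr(P') = 53.2288

-0.7915 0.6450


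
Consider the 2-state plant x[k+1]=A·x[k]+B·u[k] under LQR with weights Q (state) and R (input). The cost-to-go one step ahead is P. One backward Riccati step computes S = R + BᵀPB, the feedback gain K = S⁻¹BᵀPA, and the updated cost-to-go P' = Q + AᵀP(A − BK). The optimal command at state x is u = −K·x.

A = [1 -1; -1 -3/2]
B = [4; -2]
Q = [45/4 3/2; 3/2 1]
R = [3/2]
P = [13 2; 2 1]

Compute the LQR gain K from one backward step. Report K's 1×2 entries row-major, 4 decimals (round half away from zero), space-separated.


0.2314 -0.3140

BᵀP = [48.0000 6.0000]
S = R + BᵀPB = [3/2] + [180.0000] = [181.5000]
BᵀPA = [42.0000 -57.0000]
K = S⁻¹·BᵀPA = [0.2314 -0.3140]
A−BK = [0.0744 0.2562; -0.5372 -2.1281]
AᵀP(A−BK) = [0.2810 0.6901; 0.6901 3.3492]
P' = Q + AᵀP(A−BK) = [11.5310 2.1901; 2.1901 4.3492]
tr(P') = 15.8802


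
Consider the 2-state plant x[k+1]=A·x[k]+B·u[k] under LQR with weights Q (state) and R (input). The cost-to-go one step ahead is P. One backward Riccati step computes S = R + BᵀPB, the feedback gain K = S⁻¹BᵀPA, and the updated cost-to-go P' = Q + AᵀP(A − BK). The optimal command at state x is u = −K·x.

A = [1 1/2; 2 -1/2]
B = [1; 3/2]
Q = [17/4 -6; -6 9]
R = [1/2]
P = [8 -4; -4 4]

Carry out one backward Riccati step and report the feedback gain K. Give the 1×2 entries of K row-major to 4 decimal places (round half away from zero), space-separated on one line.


1.0909 0.0000

BᵀP = [2.0000 2.0000]
S = R + BᵀPB = [1/2] + [5.0000] = [5.5000]
BᵀPA = [6.0000 0.0000]
K = S⁻¹·BᵀPA = [1.0909 0.0000]
A−BK = [-0.0909 0.5000; 0.3636 -0.5000]
AᵀP(A−BK) = [1.4545 -2.0000; -2.0000 5.0000]
P' = Q + AᵀP(A−BK) = [5.7045 -8.0000; -8.0000 14.0000]
tr(P') = 19.7045


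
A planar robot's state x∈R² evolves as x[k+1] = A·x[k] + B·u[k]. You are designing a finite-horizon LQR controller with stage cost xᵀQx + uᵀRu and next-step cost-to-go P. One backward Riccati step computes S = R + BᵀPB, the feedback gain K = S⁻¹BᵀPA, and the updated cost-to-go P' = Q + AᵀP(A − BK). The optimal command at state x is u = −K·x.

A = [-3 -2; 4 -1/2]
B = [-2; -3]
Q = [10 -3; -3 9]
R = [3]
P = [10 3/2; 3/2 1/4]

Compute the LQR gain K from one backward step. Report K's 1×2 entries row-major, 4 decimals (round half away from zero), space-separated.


BᵀP = [-24.5000 -3.7500]
S = R + BᵀPB = [3] + [60.2500] = [63.2500]
BᵀPA = [58.5000 50.8750]
K = S⁻¹·BᵀPA = [0.9249 0.8043]
A−BK = [-1.1502 -0.3913; 6.7747 1.9130]
AᵀP(A−BK) = [3.8933 2.6957; 2.6957 2.1413]
P' = Q + AᵀP(A−BK) = [13.8933 -0.3043; -0.3043 11.1413]
tr(P') = 25.0346

0.9249 0.8043


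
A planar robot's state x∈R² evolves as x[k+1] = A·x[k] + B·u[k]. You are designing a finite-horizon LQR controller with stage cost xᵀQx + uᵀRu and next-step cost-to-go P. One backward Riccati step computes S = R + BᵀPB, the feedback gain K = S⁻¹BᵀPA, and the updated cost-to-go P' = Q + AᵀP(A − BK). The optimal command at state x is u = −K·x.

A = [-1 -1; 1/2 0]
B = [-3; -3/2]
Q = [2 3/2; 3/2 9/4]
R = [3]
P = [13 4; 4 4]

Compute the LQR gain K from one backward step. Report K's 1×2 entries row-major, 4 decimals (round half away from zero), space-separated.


BᵀP = [-45.0000 -18.0000]
S = R + BᵀPB = [3] + [162.0000] = [165.0000]
BᵀPA = [36.0000 45.0000]
K = S⁻¹·BᵀPA = [0.2182 0.2727]
A−BK = [-0.3455 -0.1818; 0.8273 0.4091]
AᵀP(A−BK) = [2.1455 1.1818; 1.1818 0.7273]
P' = Q + AᵀP(A−BK) = [4.1455 2.6818; 2.6818 2.9773]
tr(P') = 7.1227

0.2182 0.2727


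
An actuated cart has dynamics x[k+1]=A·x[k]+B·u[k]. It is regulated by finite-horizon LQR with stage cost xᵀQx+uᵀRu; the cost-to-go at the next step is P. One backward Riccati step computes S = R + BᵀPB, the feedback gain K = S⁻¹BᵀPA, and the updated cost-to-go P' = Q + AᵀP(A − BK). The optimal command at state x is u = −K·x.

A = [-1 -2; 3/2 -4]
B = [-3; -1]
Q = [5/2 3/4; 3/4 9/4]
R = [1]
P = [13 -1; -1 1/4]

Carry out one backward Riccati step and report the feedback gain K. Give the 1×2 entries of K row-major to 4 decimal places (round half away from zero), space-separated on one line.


0.3753 0.5791

BᵀP = [-38.0000 2.7500]
S = R + BᵀPB = [1] + [111.2500] = [112.2500]
BᵀPA = [42.1250 65.0000]
K = S⁻¹·BᵀPA = [0.3753 0.5791]
A−BK = [0.1258 -0.2628; 1.8753 -3.4209]
AᵀP(A−BK) = [0.7539 -0.8931; -0.8931 2.3608]
P' = Q + AᵀP(A−BK) = [3.2539 -0.1431; -0.1431 4.6108]
tr(P') = 7.8647


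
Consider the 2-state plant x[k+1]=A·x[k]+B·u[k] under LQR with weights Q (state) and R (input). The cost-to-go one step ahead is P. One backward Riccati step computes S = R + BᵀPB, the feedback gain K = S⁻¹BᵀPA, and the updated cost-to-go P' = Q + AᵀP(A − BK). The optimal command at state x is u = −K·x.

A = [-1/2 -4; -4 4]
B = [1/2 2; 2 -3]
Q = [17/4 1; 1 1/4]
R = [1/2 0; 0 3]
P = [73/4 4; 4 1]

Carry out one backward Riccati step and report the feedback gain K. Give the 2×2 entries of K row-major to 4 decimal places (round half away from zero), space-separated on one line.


-1.4037 -1.5193 -0.0275 -1.1945

BᵀP = [17.1250 4.0000; 24.5000 5.0000]
S = R + BᵀPB = [1/2 0; 0 3] + [16.5625 22.2500; 22.2500 34.0000] = [17.0625 22.2500; 22.2500 37.0000]
BᵀPA = [-24.5625 -52.5000; -32.2500 -78.0000]
K = S⁻¹·BᵀPA = [-1.4037 -1.5193; -0.0275 -1.1945]
A−BK = [0.2569 -0.8514; -1.2752 3.4550]
AᵀP(A−BK) = [1.1972 0.6606; 0.6606 7.0679]
P' = Q + AᵀP(A−BK) = [5.4472 1.6606; 1.6606 7.3179]
tr(P') = 12.7651


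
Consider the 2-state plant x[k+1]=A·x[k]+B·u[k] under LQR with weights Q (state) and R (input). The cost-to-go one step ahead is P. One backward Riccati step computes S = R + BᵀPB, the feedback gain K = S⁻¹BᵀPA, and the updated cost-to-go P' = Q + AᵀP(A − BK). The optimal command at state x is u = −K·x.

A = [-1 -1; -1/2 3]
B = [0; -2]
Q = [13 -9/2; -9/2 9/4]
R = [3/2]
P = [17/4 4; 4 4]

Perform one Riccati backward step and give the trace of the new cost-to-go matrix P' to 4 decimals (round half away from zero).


17.8929

BᵀP = [-8.0000 -8.0000]
S = R + BᵀPB = [3/2] + [16.0000] = [17.5000]
BᵀPA = [12.0000 -16.0000]
K = S⁻¹·BᵀPA = [0.6857 -0.9143]
A−BK = [-1.0000 -1.0000; 0.8714 1.1714]
AᵀP(A−BK) = [1.0214 -0.7786; -0.7786 1.6214]
P' = Q + AᵀP(A−BK) = [14.0214 -5.2786; -5.2786 3.8714]
tr(P') = 17.8929


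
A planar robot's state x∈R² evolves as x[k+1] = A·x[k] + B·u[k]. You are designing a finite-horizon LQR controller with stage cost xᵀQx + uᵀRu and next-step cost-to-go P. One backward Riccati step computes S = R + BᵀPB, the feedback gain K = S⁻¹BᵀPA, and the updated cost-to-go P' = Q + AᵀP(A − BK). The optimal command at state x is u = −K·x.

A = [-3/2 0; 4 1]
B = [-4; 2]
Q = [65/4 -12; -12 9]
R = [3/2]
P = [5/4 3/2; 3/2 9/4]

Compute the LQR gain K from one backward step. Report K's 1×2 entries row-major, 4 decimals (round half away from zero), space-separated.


-0.4615 -0.2308

BᵀP = [-2.0000 -1.5000]
S = R + BᵀPB = [3/2] + [5.0000] = [6.5000]
BᵀPA = [-3.0000 -1.5000]
K = S⁻¹·BᵀPA = [-0.4615 -0.2308]
A−BK = [-3.3462 -0.9231; 4.9231 1.4615]
AᵀP(A−BK) = [19.4279 6.0577; 6.0577 1.9038]
P' = Q + AᵀP(A−BK) = [35.6779 -5.9423; -5.9423 10.9038]
tr(P') = 46.5817


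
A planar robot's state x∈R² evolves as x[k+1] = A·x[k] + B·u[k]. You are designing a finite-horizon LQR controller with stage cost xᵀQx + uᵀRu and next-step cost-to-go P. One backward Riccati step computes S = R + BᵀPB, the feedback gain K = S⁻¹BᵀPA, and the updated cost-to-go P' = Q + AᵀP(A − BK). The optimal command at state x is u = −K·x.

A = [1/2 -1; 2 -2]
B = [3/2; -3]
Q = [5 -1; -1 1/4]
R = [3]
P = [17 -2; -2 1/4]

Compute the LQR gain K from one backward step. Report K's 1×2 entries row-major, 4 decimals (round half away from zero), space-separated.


BᵀP = [31.5000 -3.7500]
S = R + BᵀPB = [3] + [58.5000] = [61.5000]
BᵀPA = [8.2500 -24.0000]
K = S⁻¹·BᵀPA = [0.1341 -0.3902]
A−BK = [0.2988 -0.4146; 2.4024 -3.1707]
AᵀP(A−BK) = [0.1433 -0.2805; -0.2805 0.6341]
P' = Q + AᵀP(A−BK) = [5.1433 -1.2805; -1.2805 0.8841]
tr(P') = 6.0274

0.1341 -0.3902


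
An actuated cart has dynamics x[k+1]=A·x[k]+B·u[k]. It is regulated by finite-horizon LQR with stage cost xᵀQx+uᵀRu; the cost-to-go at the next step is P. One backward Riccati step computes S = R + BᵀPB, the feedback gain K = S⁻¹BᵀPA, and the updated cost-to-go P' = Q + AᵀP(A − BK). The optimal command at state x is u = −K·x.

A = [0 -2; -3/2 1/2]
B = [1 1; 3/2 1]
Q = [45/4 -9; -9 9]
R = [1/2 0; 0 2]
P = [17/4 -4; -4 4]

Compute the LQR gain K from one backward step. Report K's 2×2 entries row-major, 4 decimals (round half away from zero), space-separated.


BᵀP = [-1.7500 2.0000; 0.2500 0.0000]
S = R + BᵀPB = [1/2 0; 0 2] + [1.2500 0.2500; 0.2500 0.2500] = [1.7500 0.2500; 0.2500 2.2500]
BᵀPA = [-3.0000 4.5000; 0.0000 -0.5000]
K = S⁻¹·BᵀPA = [-1.7419 2.6452; 0.1935 -0.5161]
A−BK = [1.5484 -4.1290; 0.9194 -2.9516]
AᵀP(A−BK) = [3.7742 -7.0645; -7.0645 13.8387]
P' = Q + AᵀP(A−BK) = [15.0242 -16.0645; -16.0645 22.8387]
tr(P') = 37.8629

-1.7419 2.6452 0.1935 -0.5161


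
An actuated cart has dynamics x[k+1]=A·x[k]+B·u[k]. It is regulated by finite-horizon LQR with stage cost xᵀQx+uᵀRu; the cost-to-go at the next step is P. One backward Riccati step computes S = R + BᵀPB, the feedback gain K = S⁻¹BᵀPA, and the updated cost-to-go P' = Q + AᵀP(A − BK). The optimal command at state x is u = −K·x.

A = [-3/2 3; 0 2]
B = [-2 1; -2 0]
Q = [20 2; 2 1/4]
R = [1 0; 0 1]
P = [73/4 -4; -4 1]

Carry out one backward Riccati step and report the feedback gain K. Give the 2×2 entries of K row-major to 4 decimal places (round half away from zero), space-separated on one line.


BᵀP = [-28.5000 6.0000; 18.2500 -4.0000]
S = R + BᵀPB = [1 0; 0 1] + [45.0000 -28.5000; -28.5000 18.2500] = [46.0000 -28.5000; -28.5000 19.2500]
BᵀPA = [42.7500 -73.5000; -27.3750 46.7500]
K = S⁻¹·BᵀPA = [0.5836 -1.1263; -0.5580 0.7611]
A−BK = [0.2253 -0.0137; 1.1672 -0.2526]
AᵀP(A−BK) = [0.8370 -1.1416; -1.1416 1.8874]
P' = Q + AᵀP(A−BK) = [20.8370 0.8584; 0.8584 2.1374]
tr(P') = 22.9744

0.5836 -1.1263 -0.5580 0.7611


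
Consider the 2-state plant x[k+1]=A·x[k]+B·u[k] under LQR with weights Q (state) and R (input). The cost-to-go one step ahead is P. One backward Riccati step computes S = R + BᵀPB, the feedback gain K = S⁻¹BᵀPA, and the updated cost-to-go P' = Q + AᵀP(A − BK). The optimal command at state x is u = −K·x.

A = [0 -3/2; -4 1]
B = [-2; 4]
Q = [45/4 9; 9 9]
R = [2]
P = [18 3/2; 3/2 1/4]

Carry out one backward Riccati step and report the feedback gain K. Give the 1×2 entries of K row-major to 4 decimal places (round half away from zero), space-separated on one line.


0.1481 0.7963

BᵀP = [-30.0000 -2.0000]
S = R + BᵀPB = [2] + [52.0000] = [54.0000]
BᵀPA = [8.0000 43.0000]
K = S⁻¹·BᵀPA = [0.1481 0.7963]
A−BK = [0.2963 0.0926; -4.5926 -2.1852]
AᵀP(A−BK) = [2.8148 1.6296; 1.6296 2.0093]
P' = Q + AᵀP(A−BK) = [14.0648 10.6296; 10.6296 11.0093]
tr(P') = 25.0741


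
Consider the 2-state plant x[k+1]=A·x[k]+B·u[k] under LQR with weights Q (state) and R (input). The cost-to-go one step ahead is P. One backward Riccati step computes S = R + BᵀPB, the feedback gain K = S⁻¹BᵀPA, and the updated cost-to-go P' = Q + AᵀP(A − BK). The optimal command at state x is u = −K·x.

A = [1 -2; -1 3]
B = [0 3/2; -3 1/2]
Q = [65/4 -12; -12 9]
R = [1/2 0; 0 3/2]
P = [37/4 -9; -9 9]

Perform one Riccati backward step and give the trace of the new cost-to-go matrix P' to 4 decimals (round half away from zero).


27.4928

BᵀP = [27.0000 -27.0000; 9.3750 -9.0000]
S = R + BᵀPB = [1/2 0; 0 3/2] + [81.0000 27.0000; 27.0000 9.5625] = [81.5000 27.0000; 27.0000 11.0625]
BᵀPA = [54.0000 -135.0000; 18.3750 -45.7500]
K = S⁻¹·BᵀPA = [0.5866 -1.4959; 0.2292 -0.4845]
A−BK = [0.6562 -1.2732; 0.6453 -1.2455]
AᵀP(A−BK) = [0.3596 -0.8169; -0.8169 1.8832]
P' = Q + AᵀP(A−BK) = [16.6096 -12.8169; -12.8169 10.8832]
tr(P') = 27.4928


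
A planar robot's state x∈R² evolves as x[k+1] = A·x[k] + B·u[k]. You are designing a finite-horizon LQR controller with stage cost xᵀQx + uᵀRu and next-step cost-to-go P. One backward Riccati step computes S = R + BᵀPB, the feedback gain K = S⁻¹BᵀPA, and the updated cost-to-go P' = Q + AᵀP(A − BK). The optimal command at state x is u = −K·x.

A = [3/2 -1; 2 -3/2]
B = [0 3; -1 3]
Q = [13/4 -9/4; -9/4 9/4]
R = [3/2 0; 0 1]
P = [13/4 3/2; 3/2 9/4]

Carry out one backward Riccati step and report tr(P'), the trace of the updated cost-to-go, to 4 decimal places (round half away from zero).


6.1571

BᵀP = [-1.5000 -2.2500; 14.2500 11.2500]
S = R + BᵀPB = [3/2 0; 0 1] + [2.2500 -11.2500; -11.2500 76.5000] = [3.7500 -11.2500; -11.2500 77.5000]
BᵀPA = [-6.7500 4.8750; 43.8750 -31.1250]
K = S⁻¹·BᵀPA = [-0.1800 0.1686; 0.5400 -0.3771]
A−BK = [-0.1200 0.1314; 0.2000 -0.2000]
AᵀP(A−BK) = [0.4050 -0.3150; -0.3150 0.2521]
P' = Q + AᵀP(A−BK) = [3.6550 -2.5650; -2.5650 2.5021]
tr(P') = 6.1571


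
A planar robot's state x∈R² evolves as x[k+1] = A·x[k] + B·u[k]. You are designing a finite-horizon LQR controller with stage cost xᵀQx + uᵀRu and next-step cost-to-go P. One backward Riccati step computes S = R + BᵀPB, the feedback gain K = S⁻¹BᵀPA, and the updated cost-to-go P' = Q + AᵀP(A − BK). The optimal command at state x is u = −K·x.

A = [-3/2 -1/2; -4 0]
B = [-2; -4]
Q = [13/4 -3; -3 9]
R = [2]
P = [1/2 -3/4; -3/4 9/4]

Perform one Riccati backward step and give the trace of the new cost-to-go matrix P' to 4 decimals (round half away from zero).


14.4286

BᵀP = [2.0000 -7.5000]
S = R + BᵀPB = [2] + [26.0000] = [28.0000]
BᵀPA = [27.0000 -1.0000]
K = S⁻¹·BᵀPA = [0.9643 -0.0357]
A−BK = [0.4286 -0.5714; -0.1429 -0.1429]
AᵀP(A−BK) = [2.0893 -0.1607; -0.1607 0.0893]
P' = Q + AᵀP(A−BK) = [5.3393 -3.1607; -3.1607 9.0893]
tr(P') = 14.4286


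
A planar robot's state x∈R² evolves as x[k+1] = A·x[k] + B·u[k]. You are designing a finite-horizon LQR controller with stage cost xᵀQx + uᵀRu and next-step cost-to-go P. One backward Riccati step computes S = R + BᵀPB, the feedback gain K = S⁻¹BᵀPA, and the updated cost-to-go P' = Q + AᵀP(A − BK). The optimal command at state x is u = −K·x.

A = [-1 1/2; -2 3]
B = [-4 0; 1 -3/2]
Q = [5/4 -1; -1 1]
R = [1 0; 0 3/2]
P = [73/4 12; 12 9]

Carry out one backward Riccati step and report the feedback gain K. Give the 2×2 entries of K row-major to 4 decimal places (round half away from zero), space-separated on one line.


0.3692 -0.2952 1.0758 -1.4819

BᵀP = [-61.0000 -39.0000; -18.0000 -13.5000]
S = R + BᵀPB = [1 0; 0 3/2] + [205.0000 58.5000; 58.5000 20.2500] = [206.0000 58.5000; 58.5000 21.7500]
BᵀPA = [139.0000 -147.5000; 45.0000 -49.5000]
K = S⁻¹·BᵀPA = [0.3692 -0.2952; 1.0758 -1.4819]
A−BK = [0.4770 -0.6807; -0.7555 1.0723]
AᵀP(A−BK) = [2.5129 -3.4081; -3.4081 4.6679]
P' = Q + AᵀP(A−BK) = [3.7629 -4.4081; -4.4081 5.6679]
tr(P') = 9.4309


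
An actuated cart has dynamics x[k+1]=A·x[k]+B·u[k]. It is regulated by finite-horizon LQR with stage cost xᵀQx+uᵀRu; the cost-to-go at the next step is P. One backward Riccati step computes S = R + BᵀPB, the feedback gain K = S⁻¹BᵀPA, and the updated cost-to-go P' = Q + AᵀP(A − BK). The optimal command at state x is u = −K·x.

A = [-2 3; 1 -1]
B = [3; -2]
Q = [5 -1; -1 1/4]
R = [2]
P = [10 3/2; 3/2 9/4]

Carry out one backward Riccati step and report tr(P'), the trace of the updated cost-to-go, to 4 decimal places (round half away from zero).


BᵀP = [27.0000 0.0000]
S = R + BᵀPB = [2] + [81.0000] = [83.0000]
BᵀPA = [-54.0000 81.0000]
K = S⁻¹·BᵀPA = [-0.6506 0.9759]
A−BK = [-0.0482 0.0723; -0.3012 0.9518]
AᵀP(A−BK) = [1.1175 -2.0512; -2.0512 4.2018]
P' = Q + AᵀP(A−BK) = [6.1175 -3.0512; -3.0512 4.4518]
tr(P') = 10.5693

10.5693


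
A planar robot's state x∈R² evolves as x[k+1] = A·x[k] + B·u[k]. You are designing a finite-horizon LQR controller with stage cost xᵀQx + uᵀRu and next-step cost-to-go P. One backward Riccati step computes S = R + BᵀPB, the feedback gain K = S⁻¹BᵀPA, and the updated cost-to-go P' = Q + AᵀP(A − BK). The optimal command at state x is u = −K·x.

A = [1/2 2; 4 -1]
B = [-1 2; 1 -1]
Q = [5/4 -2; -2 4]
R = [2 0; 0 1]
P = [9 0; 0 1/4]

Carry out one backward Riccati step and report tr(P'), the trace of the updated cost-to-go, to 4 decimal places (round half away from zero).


10.5749

BᵀP = [-9.0000 0.2500; 18.0000 -0.2500]
S = R + BᵀPB = [2 0; 0 1] + [9.2500 -18.2500; -18.2500 36.2500] = [11.2500 -18.2500; -18.2500 37.2500]
BᵀPA = [-3.5000 -18.2500; 8.0000 36.2500]
K = S⁻¹·BᵀPA = [0.1817 -0.2122; 0.3038 0.8692]
A−BK = [0.0741 0.0494; 4.1221 0.0814]
AᵀP(A−BK) = [4.4557 0.3038; 0.3038 0.8692]
P' = Q + AᵀP(A−BK) = [5.7057 -1.6962; -1.6962 4.8692]
tr(P') = 10.5749


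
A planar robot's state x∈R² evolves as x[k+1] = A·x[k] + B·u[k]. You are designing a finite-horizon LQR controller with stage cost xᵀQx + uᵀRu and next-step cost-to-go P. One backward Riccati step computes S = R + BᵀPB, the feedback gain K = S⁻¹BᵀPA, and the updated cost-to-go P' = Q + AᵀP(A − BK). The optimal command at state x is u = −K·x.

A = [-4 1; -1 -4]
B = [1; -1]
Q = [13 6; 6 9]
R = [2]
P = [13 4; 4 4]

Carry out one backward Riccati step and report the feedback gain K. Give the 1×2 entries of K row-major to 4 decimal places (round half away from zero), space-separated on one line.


-3.2727 0.8182

BᵀP = [9.0000 0.0000]
S = R + BᵀPB = [2] + [9.0000] = [11.0000]
BᵀPA = [-36.0000 9.0000]
K = S⁻¹·BᵀPA = [-3.2727 0.8182]
A−BK = [-0.7273 0.1818; -4.2727 -3.1818]
AᵀP(A−BK) = [126.1818 53.4545; 53.4545 37.6364]
P' = Q + AᵀP(A−BK) = [139.1818 59.4545; 59.4545 46.6364]
tr(P') = 185.8182


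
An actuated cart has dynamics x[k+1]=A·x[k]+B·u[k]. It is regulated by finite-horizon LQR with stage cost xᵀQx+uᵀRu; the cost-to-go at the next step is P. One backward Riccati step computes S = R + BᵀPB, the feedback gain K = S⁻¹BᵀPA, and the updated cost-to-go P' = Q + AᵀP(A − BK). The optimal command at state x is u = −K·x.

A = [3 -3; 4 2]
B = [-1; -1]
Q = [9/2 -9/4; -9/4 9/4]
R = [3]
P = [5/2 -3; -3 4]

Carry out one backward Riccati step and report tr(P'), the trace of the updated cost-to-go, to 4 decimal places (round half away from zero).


BᵀP = [0.5000 -1.0000]
S = R + BᵀPB = [3] + [0.5000] = [3.5000]
BᵀPA = [-2.5000 -3.5000]
K = S⁻¹·BᵀPA = [-0.7143 -1.0000]
A−BK = [2.2857 -4.0000; 3.2857 1.0000]
AᵀP(A−BK) = [12.7143 25.0000; 25.0000 71.0000]
P' = Q + AᵀP(A−BK) = [17.2143 22.7500; 22.7500 73.2500]
tr(P') = 90.4643

90.4643


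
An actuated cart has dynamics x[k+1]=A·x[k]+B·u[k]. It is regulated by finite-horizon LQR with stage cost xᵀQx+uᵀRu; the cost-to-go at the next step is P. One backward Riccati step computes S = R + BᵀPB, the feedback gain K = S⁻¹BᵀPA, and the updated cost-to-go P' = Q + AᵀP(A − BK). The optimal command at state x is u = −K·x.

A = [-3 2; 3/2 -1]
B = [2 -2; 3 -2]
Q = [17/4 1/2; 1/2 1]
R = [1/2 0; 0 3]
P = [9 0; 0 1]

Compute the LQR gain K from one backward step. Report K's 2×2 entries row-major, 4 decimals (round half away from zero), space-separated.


0.0701 -0.0468 1.2545 -0.8364

BᵀP = [18.0000 3.0000; -18.0000 -2.0000]
S = R + BᵀPB = [1/2 0; 0 3] + [45.0000 -42.0000; -42.0000 40.0000] = [45.5000 -42.0000; -42.0000 43.0000]
BᵀPA = [-49.5000 33.0000; 51.0000 -34.0000]
K = S⁻¹·BᵀPA = [0.0701 -0.0468; 1.2545 -0.8364]
A−BK = [-0.6312 0.4208; 3.7987 -2.5325]
AᵀP(A−BK) = [22.7396 -15.1597; -15.1597 10.1065]
P' = Q + AᵀP(A−BK) = [26.9896 -14.6597; -14.6597 11.1065]
tr(P') = 38.0961


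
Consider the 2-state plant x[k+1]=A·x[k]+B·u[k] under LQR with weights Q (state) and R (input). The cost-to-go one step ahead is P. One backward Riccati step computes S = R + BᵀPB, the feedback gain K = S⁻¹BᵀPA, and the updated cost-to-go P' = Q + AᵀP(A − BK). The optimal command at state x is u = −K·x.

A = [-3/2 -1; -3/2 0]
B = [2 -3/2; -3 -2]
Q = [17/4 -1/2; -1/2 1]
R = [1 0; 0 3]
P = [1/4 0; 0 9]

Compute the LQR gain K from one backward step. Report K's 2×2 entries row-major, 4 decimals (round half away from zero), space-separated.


BᵀP = [0.5000 -27.0000; -0.3750 -18.0000]
S = R + BᵀPB = [1 0; 0 3] + [82.0000 53.2500; 53.2500 36.5625] = [83.0000 53.2500; 53.2500 39.5625]
BᵀPA = [39.7500 -0.5000; 27.5625 0.3750]
K = S⁻¹·BᵀPA = [0.2341 -0.0887; 0.3816 0.1289]
A−BK = [-1.3958 -0.6293; -0.0345 -0.0084]
AᵀP(A−BK) = [0.9894 0.3490; 0.3490 0.1573]
P' = Q + AᵀP(A−BK) = [5.2394 -0.1510; -0.1510 1.1573]
tr(P') = 6.3968

0.2341 -0.0887 0.3816 0.1289


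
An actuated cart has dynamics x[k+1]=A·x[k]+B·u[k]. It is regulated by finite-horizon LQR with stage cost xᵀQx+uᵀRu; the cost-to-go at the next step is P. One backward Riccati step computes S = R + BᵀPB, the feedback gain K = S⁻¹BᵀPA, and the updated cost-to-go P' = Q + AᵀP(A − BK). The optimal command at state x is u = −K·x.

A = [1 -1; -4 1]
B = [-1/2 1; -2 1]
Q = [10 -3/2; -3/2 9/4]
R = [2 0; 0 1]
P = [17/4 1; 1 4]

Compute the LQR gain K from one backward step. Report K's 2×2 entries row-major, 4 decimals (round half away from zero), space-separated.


1.9323 -0.6753 0.8574 -0.7800

BᵀP = [-4.1250 -8.5000; 5.2500 5.0000]
S = R + BᵀPB = [2 0; 0 1] + [19.0625 -12.6250; -12.6250 10.2500] = [21.0625 -12.6250; -12.6250 11.2500]
BᵀPA = [29.8750 -4.3750; -14.7500 -0.2500]
K = S⁻¹·BᵀPA = [1.9323 -0.6753; 0.8574 -0.7800]
A−BK = [1.1088 -0.5576; -0.9927 0.4295]
AᵀP(A−BK) = [15.1684 -6.5818; -6.5818 3.1007]
P' = Q + AᵀP(A−BK) = [25.1684 -8.0818; -8.0818 5.3507]
tr(P') = 30.5191


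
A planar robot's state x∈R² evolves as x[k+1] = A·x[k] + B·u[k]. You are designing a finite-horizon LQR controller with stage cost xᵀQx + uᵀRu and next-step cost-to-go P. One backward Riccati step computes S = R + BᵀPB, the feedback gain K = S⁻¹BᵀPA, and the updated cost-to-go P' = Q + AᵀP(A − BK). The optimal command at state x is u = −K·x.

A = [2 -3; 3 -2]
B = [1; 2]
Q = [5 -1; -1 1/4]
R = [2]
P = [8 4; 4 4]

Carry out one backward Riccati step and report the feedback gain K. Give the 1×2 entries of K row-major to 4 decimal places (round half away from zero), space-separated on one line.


BᵀP = [16.0000 12.0000]
S = R + BᵀPB = [2] + [40.0000] = [42.0000]
BᵀPA = [68.0000 -72.0000]
K = S⁻¹·BᵀPA = [1.6190 -1.7143]
A−BK = [0.3810 -1.2857; -0.2381 1.4286]
AᵀP(A−BK) = [5.9048 -7.4286; -7.4286 12.5714]
P' = Q + AᵀP(A−BK) = [10.9048 -8.4286; -8.4286 12.8214]
tr(P') = 23.7262

1.6190 -1.7143


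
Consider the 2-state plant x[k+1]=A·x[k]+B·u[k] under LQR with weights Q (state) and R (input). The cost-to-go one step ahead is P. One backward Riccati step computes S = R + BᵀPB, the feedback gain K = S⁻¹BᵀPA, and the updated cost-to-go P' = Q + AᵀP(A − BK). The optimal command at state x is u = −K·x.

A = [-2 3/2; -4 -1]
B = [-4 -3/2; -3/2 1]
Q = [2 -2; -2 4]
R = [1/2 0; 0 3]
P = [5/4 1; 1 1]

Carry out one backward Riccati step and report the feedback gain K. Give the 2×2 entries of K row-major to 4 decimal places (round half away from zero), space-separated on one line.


BᵀP = [-6.5000 -5.5000; -0.8750 -0.5000]
S = R + BᵀPB = [1/2 0; 0 3] + [34.2500 4.2500; 4.2500 0.8125] = [34.7500 4.2500; 4.2500 3.8125]
BᵀPA = [35.0000 -4.2500; 3.7500 -0.8125]
K = S⁻¹·BᵀPA = [1.0269 -0.1114; -0.1611 -0.0889]
A−BK = [1.8659 0.9209; -2.2985 -1.0782]
AᵀP(A−BK) = [1.6627 0.4834; 0.4834 0.2667]
P' = Q + AᵀP(A−BK) = [3.6627 -1.5166; -1.5166 4.2667]
tr(P') = 7.9294

1.0269 -0.1114 -0.1611 -0.0889
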